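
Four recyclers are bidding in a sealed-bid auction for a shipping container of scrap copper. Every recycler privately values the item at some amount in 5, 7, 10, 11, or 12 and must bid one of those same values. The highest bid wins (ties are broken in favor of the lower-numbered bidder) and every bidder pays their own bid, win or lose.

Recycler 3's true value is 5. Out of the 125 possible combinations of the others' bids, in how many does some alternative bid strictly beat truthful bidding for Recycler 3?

2

Others bid (5, 5, 5): truth gives -5; bid 7 gives -2 > -5. Violating.
Others bid (5, 5, 7): truth gives -5; bid 7 gives -2 > -5. Violating.
Others bid (5, 5, 10): truth gives -5; no alternative beats it.
Others bid (5, 5, 11): truth gives -5; no alternative beats it.
(Checking all 125 profiles: 2 have a profitable deviation, 123 do not.)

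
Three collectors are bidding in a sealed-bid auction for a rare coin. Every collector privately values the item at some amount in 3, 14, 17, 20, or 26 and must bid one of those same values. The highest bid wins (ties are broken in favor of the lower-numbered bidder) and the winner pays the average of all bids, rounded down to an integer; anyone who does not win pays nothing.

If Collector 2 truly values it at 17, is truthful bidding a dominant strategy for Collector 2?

Consider the case where Collector 1 bids 3 and Collector 3 bids 3.
Truthful bid 17: wins, pays 7, utility 17 - 7 = 10.
Bid 14 instead: wins, pays 6, utility 17 - 6 = 11.
Since 11 > 10, bidding 14 is strictly better here, so truthful bidding is not dominant.

No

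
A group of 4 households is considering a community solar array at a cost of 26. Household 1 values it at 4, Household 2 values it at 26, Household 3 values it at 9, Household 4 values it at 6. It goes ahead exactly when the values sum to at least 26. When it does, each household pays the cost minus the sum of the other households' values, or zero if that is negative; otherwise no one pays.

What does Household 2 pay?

7

Total value 45 ≥ cost 26, so the project is built.
The other households' values sum to 19.
Cost minus that sum is 26 - 19 = 7.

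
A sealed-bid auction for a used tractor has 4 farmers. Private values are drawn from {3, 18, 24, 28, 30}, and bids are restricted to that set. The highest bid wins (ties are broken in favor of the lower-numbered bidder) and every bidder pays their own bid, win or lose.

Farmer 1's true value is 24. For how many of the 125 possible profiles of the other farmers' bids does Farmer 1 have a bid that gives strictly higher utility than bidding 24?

106

Others bid (3, 3, 3): truth gives 0; bid 3 gives 21 > 0. Violating.
Others bid (3, 3, 18): truth gives 0; bid 18 gives 6 > 0. Violating.
Others bid (3, 3, 28): truth gives -24; bid 3 gives -3 > -24. Violating.
Others bid (3, 3, 30): truth gives -24; bid 3 gives -3 > -24. Violating.
Others bid (3, 3, 24): truth gives 0; no alternative beats it.
Others bid (3, 18, 24): truth gives 0; no alternative beats it.
(Checking all 125 profiles: 106 have a profitable deviation, 19 do not.)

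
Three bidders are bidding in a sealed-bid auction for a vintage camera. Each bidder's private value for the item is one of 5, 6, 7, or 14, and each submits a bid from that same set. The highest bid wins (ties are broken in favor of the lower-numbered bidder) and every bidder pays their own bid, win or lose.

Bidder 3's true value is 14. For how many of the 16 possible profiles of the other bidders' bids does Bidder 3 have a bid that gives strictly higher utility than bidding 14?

11

Others bid (5, 5): truth gives 0; bid 6 gives 8 > 0. Violating.
Others bid (5, 6): truth gives 0; bid 7 gives 7 > 0. Violating.
Others bid (5, 14): truth gives -14; bid 5 gives -5 > -14. Violating.
Others bid (6, 5): truth gives 0; bid 7 gives 7 > 0. Violating.
Others bid (5, 7): truth gives 0; no alternative beats it.
Others bid (6, 7): truth gives 0; no alternative beats it.
(Checking all 16 profiles: 11 have a profitable deviation, 5 do not.)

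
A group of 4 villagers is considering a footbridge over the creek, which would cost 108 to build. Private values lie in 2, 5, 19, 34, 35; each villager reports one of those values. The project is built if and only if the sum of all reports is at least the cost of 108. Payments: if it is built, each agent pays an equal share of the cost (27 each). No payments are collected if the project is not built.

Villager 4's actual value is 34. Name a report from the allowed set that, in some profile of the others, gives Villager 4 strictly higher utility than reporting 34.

Suppose Villager 1 reports 5, Villager 2 reports 34 and Villager 3 reports 34.
Report 34: project not built, utility 0.
Report 35: project built, pays 27, utility 34 - 27 = 7.
So reporting 35 beats truth here (7 > 0).

35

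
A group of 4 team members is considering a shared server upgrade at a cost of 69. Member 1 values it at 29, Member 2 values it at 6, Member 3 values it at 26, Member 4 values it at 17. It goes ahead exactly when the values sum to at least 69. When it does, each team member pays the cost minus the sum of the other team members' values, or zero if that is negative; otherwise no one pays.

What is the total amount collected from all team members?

45

Total value 78 ≥ cost 69, so it is built.
Member 1: others sum to 49; max(0, 69 - 49) = 20.
Member 2: others sum to 72; max(0, 69 - 72) = 0.
Member 3: others sum to 52; max(0, 69 - 52) = 17.
Member 4: others sum to 61; max(0, 69 - 61) = 8.
Total collected = 20 + 0 + 17 + 8 = 45.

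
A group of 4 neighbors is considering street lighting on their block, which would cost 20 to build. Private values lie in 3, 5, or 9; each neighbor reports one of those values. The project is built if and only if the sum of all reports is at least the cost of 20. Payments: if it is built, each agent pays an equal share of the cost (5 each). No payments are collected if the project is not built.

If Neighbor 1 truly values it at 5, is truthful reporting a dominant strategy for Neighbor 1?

Yes

Check each profile of the others' reports and compare truth against every alternative report.
Others report (3, 3, 3): truth gives 0, best alternative gives 0.
Others report (3, 3, 5): truth gives 0, best alternative gives 0.
Others report (3, 3, 9): truth gives 0, best alternative gives 0.
Others report (3, 5, 3): truth gives 0, best alternative gives 0.
Others report (3, 5, 5): truth gives 0, best alternative gives 0.
Others report (3, 5, 9): truth gives 0, best alternative gives 0.
(Remaining 21 profiles checked similarly; truth is weakly best in each.)
In every case the truthful report is at least as good as any alternative, so it is a dominant strategy.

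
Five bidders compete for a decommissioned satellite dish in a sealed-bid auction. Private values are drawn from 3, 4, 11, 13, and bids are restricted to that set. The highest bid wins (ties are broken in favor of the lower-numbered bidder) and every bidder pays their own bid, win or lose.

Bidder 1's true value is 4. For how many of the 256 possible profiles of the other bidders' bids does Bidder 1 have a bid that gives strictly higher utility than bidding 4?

Others bid (3, 3, 3, 3): truth gives 0; bid 3 gives 1 > 0. Violating.
Others bid (3, 3, 3, 11): truth gives -4; bid 3 gives -3 > -4. Violating.
Others bid (3, 3, 3, 13): truth gives -4; bid 3 gives -3 > -4. Violating.
Others bid (3, 3, 4, 11): truth gives -4; bid 3 gives -3 > -4. Violating.
Others bid (3, 3, 3, 4): truth gives 0; no alternative beats it.
Others bid (3, 3, 4, 3): truth gives 0; no alternative beats it.
(Checking all 256 profiles: 241 have a profitable deviation, 15 do not.)

241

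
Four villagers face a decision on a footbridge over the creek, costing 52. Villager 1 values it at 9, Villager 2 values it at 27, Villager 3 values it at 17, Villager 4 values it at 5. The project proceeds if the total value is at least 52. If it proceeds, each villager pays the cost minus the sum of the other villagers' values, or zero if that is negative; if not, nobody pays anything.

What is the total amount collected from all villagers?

35

Total value 58 ≥ cost 52, so it is built.
Villager 1: others sum to 49; max(0, 52 - 49) = 3.
Villager 2: others sum to 31; max(0, 52 - 31) = 21.
Villager 3: others sum to 41; max(0, 52 - 41) = 11.
Villager 4: others sum to 53; max(0, 52 - 53) = 0.
Total collected = 3 + 21 + 11 + 0 = 35.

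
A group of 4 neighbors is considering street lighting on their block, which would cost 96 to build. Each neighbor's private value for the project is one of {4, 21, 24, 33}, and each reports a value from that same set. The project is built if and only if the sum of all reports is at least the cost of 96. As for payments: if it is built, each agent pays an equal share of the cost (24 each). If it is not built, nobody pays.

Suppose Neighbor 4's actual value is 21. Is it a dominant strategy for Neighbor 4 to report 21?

No

Consider the case where Neighbor 1 reports 21, Neighbor 2 reports 21 and Neighbor 3 reports 33.
Truthful report 21: project built, pays 24, utility 21 - 24 = -3.
Report 4 instead: project not built, utility 0.
Since 0 > -3, reporting 4 is strictly better here, so truthful reporting is not dominant.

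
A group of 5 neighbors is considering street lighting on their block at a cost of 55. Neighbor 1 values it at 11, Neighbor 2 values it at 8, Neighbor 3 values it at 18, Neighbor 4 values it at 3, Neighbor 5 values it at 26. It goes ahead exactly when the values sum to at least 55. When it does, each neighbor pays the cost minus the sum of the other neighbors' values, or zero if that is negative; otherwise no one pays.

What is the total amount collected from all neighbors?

22

Total value 66 ≥ cost 55, so it is built.
Neighbor 1: others sum to 55; max(0, 55 - 55) = 0.
Neighbor 2: others sum to 58; max(0, 55 - 58) = 0.
Neighbor 3: others sum to 48; max(0, 55 - 48) = 7.
Neighbor 4: others sum to 63; max(0, 55 - 63) = 0.
Neighbor 5: others sum to 40; max(0, 55 - 40) = 15.
Total collected = 0 + 0 + 7 + 0 + 15 = 22.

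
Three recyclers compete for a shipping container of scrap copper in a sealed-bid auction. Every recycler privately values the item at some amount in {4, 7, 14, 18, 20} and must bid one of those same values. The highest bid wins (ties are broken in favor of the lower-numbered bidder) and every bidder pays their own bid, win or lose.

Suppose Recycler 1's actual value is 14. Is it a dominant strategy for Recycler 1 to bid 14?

No

Consider the case where Recycler 2 bids 4 and Recycler 3 bids 4.
Truthful bid 14: wins, pays 14, utility 14 - 14 = 0.
Bid 4 instead: wins, pays 4, utility 14 - 4 = 10.
Since 10 > 0, bidding 4 is strictly better here, so truthful bidding is not dominant.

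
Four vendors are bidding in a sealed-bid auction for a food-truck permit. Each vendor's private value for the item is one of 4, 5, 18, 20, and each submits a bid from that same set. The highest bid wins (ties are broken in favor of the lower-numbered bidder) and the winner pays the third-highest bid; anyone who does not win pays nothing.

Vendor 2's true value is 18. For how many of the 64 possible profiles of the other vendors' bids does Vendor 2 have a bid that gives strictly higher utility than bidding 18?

Others bid (4, 4, 20): truth gives 0; bid 20 gives 14 > 0. Violating.
Others bid (4, 5, 20): truth gives 0; bid 20 gives 13 > 0. Violating.
Others bid (4, 20, 4): truth gives 0; bid 20 gives 14 > 0. Violating.
Others bid (4, 20, 5): truth gives 0; bid 20 gives 13 > 0. Violating.
Others bid (4, 4, 4): truth gives 14; no alternative beats it.
Others bid (4, 4, 5): truth gives 14; no alternative beats it.
(Checking all 64 profiles: 12 have a profitable deviation, 52 do not.)

12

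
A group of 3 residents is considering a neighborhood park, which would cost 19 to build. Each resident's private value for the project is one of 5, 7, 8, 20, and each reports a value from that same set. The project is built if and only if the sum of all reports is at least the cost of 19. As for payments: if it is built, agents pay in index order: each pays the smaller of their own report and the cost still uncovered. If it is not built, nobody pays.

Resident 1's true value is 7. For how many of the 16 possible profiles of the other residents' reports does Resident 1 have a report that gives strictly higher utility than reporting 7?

Others report (5, 20): truth gives 0; report 5 gives 2 > 0. Violating.
Others report (7, 7): truth gives 0; report 5 gives 2 > 0. Violating.
Others report (7, 8): truth gives 0; report 5 gives 2 > 0. Violating.
Others report (7, 20): truth gives 0; report 5 gives 2 > 0. Violating.
Others report (5, 5): truth gives 0; no alternative beats it.
Others report (5, 7): truth gives 0; no alternative beats it.
(Checking all 16 profiles: 11 have a profitable deviation, 5 do not.)

11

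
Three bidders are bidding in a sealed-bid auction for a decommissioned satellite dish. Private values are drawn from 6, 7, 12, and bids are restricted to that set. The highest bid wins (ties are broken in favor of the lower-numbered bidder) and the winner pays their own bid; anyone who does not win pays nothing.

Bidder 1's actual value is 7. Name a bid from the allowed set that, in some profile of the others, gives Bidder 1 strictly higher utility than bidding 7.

Suppose Bidder 2 bids 6 and Bidder 3 bids 6.
Bid 7: wins, pays 7, utility 7 - 7 = 0.
Bid 6: wins, pays 6, utility 7 - 6 = 1.
So bidding 6 beats truth here (1 > 0).

6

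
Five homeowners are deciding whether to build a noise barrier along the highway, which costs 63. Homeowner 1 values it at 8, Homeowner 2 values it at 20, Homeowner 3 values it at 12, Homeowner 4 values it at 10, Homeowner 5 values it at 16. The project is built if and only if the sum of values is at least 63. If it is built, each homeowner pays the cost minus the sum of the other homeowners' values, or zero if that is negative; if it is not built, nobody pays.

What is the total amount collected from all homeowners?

Total value 66 ≥ cost 63, so it is built.
Homeowner 1: others sum to 58; max(0, 63 - 58) = 5.
Homeowner 2: others sum to 46; max(0, 63 - 46) = 17.
Homeowner 3: others sum to 54; max(0, 63 - 54) = 9.
Homeowner 4: others sum to 56; max(0, 63 - 56) = 7.
Homeowner 5: others sum to 50; max(0, 63 - 50) = 13.
Total collected = 5 + 17 + 9 + 7 + 13 = 51.

51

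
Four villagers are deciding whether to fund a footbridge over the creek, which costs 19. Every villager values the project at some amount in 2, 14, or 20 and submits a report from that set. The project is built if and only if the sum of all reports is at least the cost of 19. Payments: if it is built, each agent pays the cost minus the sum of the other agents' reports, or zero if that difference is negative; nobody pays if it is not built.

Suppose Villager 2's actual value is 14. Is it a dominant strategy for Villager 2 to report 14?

Check each profile of the others' reports and compare truth against every alternative report.
Others report (2, 2, 20): truth gives 14, best alternative gives 14.
Others report (2, 14, 14): truth gives 14, best alternative gives 14.
Others report (2, 14, 20): truth gives 14, best alternative gives 14.
Others report (2, 20, 2): truth gives 14, best alternative gives 14.
Others report (2, 20, 14): truth gives 14, best alternative gives 14.
Others report (2, 20, 20): truth gives 14, best alternative gives 14.
(Remaining 21 profiles checked similarly; truth is weakly best in each.)
In every case the truthful report is at least as good as any alternative, so it is a dominant strategy.

Yes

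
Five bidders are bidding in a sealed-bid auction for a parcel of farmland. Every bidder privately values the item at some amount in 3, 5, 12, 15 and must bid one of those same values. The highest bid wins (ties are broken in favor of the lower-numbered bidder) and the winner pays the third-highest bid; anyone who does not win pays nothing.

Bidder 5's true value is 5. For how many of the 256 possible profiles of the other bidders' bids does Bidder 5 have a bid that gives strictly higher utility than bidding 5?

Others bid (3, 3, 3, 5): truth gives 0; bid 12 gives 2 > 0. Violating.
Others bid (3, 3, 3, 12): truth gives 0; bid 15 gives 2 > 0. Violating.
Others bid (3, 3, 5, 3): truth gives 0; bid 12 gives 2 > 0. Violating.
Others bid (3, 3, 12, 3): truth gives 0; bid 15 gives 2 > 0. Violating.
Others bid (3, 3, 3, 3): truth gives 2; no alternative beats it.
Others bid (3, 3, 3, 15): truth gives 0; no alternative beats it.
(Checking all 256 profiles: 8 have a profitable deviation, 248 do not.)

8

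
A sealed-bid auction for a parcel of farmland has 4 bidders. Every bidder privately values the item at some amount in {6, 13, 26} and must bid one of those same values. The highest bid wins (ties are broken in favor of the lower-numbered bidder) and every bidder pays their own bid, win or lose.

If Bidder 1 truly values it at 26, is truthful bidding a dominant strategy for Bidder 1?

Consider the case where Bidder 2 bids 6, Bidder 3 bids 6 and Bidder 4 bids 6.
Truthful bid 26: wins, pays 26, utility 26 - 26 = 0.
Bid 6 instead: wins, pays 6, utility 26 - 6 = 20.
Since 20 > 0, bidding 6 is strictly better here, so truthful bidding is not dominant.

No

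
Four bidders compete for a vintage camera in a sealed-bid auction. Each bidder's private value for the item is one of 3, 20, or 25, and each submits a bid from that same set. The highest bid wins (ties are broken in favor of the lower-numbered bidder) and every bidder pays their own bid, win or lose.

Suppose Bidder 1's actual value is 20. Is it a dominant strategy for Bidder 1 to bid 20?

Consider the case where Bidder 2 bids 3, Bidder 3 bids 3 and Bidder 4 bids 3.
Truthful bid 20: wins, pays 20, utility 20 - 20 = 0.
Bid 3 instead: wins, pays 3, utility 20 - 3 = 17.
Since 17 > 0, bidding 3 is strictly better here, so truthful bidding is not dominant.

No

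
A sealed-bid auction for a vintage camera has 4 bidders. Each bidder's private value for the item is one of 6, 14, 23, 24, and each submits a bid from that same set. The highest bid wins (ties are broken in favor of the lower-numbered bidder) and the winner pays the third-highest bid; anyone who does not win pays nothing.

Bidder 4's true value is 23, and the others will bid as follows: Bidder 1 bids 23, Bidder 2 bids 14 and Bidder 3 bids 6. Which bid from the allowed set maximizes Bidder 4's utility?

Bid 6: loses, pays 0, utility 0.
Bid 14: loses, pays 0, utility 0.
Bid 23: loses, pays 0, utility 0.
Bid 24: wins, pays 14, utility 23 - 14 = 9.
The best choice is 24 with utility 9.

24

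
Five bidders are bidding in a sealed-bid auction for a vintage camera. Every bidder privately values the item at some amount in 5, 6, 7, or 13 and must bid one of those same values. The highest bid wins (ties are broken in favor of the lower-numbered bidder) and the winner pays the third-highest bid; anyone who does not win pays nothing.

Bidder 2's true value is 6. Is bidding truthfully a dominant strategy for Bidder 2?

Consider the case where Bidder 1 bids 5, Bidder 3 bids 5, Bidder 4 bids 5 and Bidder 5 bids 7.
Truthful bid 6: loses, pays 0, utility 0.
Bid 7 instead: wins, pays 5, utility 6 - 5 = 1.
Since 1 > 0, bidding 7 is strictly better here, so truthful bidding is not dominant.

No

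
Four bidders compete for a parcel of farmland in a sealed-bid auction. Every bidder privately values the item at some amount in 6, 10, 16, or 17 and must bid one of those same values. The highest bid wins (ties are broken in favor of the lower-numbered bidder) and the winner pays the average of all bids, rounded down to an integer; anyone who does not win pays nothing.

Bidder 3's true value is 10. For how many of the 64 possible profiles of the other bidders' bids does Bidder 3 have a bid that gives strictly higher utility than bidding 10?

Others bid (6, 10, 6): truth gives 0; bid 16 gives 1 > 0. Violating.
Others bid (10, 6, 6): truth gives 0; bid 16 gives 1 > 0. Violating.
Others bid (6, 6, 6): truth gives 3; no alternative beats it.
Others bid (6, 6, 10): truth gives 2; no alternative beats it.
(Checking all 64 profiles: 2 have a profitable deviation, 62 do not.)

2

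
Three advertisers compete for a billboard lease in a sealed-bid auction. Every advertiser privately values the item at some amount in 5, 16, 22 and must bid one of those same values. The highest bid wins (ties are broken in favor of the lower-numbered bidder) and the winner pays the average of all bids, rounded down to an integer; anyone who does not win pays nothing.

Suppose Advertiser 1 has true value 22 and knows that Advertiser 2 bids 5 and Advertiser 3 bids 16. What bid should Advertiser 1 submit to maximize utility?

Bid 5: loses, pays 0, utility 0.
Bid 16: wins, pays 12, utility 22 - 12 = 10.
Bid 22: wins, pays 14, utility 22 - 14 = 8.
The best choice is 16 with utility 10.

16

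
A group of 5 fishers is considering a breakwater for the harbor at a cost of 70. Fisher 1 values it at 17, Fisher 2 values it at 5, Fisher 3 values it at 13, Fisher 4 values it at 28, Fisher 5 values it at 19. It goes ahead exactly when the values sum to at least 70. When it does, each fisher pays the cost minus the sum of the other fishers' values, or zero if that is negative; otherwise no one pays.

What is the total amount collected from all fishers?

Total value 82 ≥ cost 70, so it is built.
Fisher 1: others sum to 65; max(0, 70 - 65) = 5.
Fisher 2: others sum to 77; max(0, 70 - 77) = 0.
Fisher 3: others sum to 69; max(0, 70 - 69) = 1.
Fisher 4: others sum to 54; max(0, 70 - 54) = 16.
Fisher 5: others sum to 63; max(0, 70 - 63) = 7.
Total collected = 5 + 0 + 1 + 16 + 7 = 29.

29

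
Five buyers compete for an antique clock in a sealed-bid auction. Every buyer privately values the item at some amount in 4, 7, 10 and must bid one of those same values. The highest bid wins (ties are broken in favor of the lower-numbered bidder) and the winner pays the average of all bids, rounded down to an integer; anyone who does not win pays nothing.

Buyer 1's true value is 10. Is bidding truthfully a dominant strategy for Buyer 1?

Consider the case where Buyer 2 bids 4, Buyer 3 bids 4, Buyer 4 bids 4 and Buyer 5 bids 4.
Truthful bid 10: wins, pays 5, utility 10 - 5 = 5.
Bid 4 instead: wins, pays 4, utility 10 - 4 = 6.
Since 6 > 5, bidding 4 is strictly better here, so truthful bidding is not dominant.

No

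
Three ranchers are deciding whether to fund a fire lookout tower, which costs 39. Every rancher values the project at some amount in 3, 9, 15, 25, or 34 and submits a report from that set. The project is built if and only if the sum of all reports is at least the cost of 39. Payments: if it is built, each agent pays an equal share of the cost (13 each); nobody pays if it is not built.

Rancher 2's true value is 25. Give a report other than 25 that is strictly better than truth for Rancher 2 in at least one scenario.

34

Suppose Rancher 1 reports 3 and Rancher 3 reports 3.
Report 25: project not built, utility 0.
Report 34: project built, pays 13, utility 25 - 13 = 12.
So reporting 34 beats truth here (12 > 0).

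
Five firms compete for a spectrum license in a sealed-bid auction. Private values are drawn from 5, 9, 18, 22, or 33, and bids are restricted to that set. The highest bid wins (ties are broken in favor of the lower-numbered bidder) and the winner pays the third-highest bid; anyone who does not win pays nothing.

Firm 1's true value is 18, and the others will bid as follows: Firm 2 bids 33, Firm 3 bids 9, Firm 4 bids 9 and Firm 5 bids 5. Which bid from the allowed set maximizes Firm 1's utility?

33

Bid 5: loses, pays 0, utility 0.
Bid 9: loses, pays 0, utility 0.
Bid 18: loses, pays 0, utility 0.
Bid 22: loses, pays 0, utility 0.
Bid 33: wins, pays 9, utility 18 - 9 = 9.
The best choice is 33 with utility 9.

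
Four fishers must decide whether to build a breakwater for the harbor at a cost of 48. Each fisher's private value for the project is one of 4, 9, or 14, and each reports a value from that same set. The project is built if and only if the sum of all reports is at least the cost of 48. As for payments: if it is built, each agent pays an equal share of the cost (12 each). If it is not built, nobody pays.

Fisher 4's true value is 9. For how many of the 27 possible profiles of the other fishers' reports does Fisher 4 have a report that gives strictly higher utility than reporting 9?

Others report (14, 14, 14): truth gives -3; report 4 gives 0 > -3. Violating.
Others report (4, 4, 4): truth gives 0; no alternative beats it.
Others report (4, 4, 9): truth gives 0; no alternative beats it.
(Checking all 27 profiles: 1 has a profitable deviation, 26 do not.)

1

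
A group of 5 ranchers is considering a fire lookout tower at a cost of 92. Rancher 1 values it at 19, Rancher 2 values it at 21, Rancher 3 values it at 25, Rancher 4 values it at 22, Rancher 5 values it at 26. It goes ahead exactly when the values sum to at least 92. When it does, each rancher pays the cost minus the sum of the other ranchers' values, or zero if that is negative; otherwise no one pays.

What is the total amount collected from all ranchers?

10

Total value 113 ≥ cost 92, so it is built.
Rancher 1: others sum to 94; max(0, 92 - 94) = 0.
Rancher 2: others sum to 92; max(0, 92 - 92) = 0.
Rancher 3: others sum to 88; max(0, 92 - 88) = 4.
Rancher 4: others sum to 91; max(0, 92 - 91) = 1.
Rancher 5: others sum to 87; max(0, 92 - 87) = 5.
Total collected = 0 + 0 + 4 + 1 + 5 = 10.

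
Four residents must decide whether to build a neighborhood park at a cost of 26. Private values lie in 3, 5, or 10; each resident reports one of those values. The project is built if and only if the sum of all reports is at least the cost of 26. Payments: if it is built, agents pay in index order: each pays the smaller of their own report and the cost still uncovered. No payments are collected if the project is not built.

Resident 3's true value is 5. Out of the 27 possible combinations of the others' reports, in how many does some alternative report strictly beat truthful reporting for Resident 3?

7

Others report (3, 10, 10): truth gives 0; report 3 gives 2 > 0. Violating.
Others report (5, 10, 10): truth gives 0; report 3 gives 2 > 0. Violating.
Others report (10, 3, 10): truth gives 0; report 3 gives 2 > 0. Violating.
Others report (10, 5, 10): truth gives 0; report 3 gives 2 > 0. Violating.
Others report (3, 3, 3): truth gives 0; no alternative beats it.
Others report (3, 3, 5): truth gives 0; no alternative beats it.
(Checking all 27 profiles: 7 have a profitable deviation, 20 do not.)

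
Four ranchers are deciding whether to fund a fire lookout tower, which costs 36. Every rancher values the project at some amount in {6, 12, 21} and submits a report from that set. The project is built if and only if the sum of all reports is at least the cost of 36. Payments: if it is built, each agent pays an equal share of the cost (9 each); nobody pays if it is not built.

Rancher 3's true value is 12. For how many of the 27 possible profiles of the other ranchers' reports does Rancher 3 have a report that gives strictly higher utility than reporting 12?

Others report (6, 6, 6): truth gives 0; report 21 gives 3 > 0. Violating.
Others report (6, 6, 12): truth gives 3; no alternative beats it.
Others report (6, 6, 21): truth gives 3; no alternative beats it.
(Checking all 27 profiles: 1 has a profitable deviation, 26 do not.)

1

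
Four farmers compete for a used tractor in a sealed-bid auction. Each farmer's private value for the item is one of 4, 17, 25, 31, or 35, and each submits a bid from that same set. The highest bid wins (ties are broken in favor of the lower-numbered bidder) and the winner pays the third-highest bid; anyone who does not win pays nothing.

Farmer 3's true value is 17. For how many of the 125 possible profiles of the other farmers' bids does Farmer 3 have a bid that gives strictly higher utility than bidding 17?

9

Others bid (4, 4, 25): truth gives 0; bid 25 gives 13 > 0. Violating.
Others bid (4, 4, 31): truth gives 0; bid 31 gives 13 > 0. Violating.
Others bid (4, 4, 35): truth gives 0; bid 35 gives 13 > 0. Violating.
Others bid (4, 17, 4): truth gives 0; bid 25 gives 13 > 0. Violating.
Others bid (4, 4, 4): truth gives 13; no alternative beats it.
Others bid (4, 4, 17): truth gives 13; no alternative beats it.
(Checking all 125 profiles: 9 have a profitable deviation, 116 do not.)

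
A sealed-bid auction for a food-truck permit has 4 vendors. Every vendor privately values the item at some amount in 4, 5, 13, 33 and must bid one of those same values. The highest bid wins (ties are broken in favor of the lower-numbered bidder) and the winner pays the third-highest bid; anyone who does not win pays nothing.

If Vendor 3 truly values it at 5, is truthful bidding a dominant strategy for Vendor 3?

Consider the case where Vendor 1 bids 4, Vendor 2 bids 4 and Vendor 4 bids 13.
Truthful bid 5: loses, pays 0, utility 0.
Bid 13 instead: wins, pays 4, utility 5 - 4 = 1.
Since 1 > 0, bidding 13 is strictly better here, so truthful bidding is not dominant.

No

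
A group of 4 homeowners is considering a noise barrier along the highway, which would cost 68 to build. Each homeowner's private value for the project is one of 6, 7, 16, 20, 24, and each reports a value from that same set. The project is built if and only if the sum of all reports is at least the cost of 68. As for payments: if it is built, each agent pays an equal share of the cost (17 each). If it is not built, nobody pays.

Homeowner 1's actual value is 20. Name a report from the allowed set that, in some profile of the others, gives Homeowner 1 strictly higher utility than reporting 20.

Suppose Homeowner 2 reports 6, Homeowner 3 reports 16 and Homeowner 4 reports 24.
Report 20: project not built, utility 0.
Report 24: project built, pays 17, utility 20 - 17 = 3.
So reporting 24 beats truth here (3 > 0).

24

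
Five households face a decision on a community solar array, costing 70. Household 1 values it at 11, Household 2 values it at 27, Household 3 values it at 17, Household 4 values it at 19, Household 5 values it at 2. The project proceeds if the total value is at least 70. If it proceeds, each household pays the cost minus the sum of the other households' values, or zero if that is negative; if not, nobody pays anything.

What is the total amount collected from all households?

Total value 76 ≥ cost 70, so it is built.
Household 1: others sum to 65; max(0, 70 - 65) = 5.
Household 2: others sum to 49; max(0, 70 - 49) = 21.
Household 3: others sum to 59; max(0, 70 - 59) = 11.
Household 4: others sum to 57; max(0, 70 - 57) = 13.
Household 5: others sum to 74; max(0, 70 - 74) = 0.
Total collected = 5 + 21 + 11 + 13 + 0 = 50.

50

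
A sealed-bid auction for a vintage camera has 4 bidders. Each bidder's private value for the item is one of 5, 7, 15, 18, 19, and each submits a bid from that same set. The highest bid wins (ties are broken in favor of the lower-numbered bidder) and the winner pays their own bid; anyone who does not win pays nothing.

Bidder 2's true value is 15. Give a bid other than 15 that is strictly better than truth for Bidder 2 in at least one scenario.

Suppose Bidder 1 bids 5, Bidder 3 bids 5 and Bidder 4 bids 5.
Bid 15: wins, pays 15, utility 15 - 15 = 0.
Bid 7: wins, pays 7, utility 15 - 7 = 8.
So bidding 7 beats truth here (8 > 0).

7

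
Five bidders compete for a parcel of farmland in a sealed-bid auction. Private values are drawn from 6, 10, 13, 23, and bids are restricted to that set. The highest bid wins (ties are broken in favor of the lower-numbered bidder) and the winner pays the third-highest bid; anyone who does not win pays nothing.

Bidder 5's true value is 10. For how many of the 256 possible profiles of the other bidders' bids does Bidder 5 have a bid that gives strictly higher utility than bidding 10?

8

Others bid (6, 6, 6, 10): truth gives 0; bid 13 gives 4 > 0. Violating.
Others bid (6, 6, 6, 13): truth gives 0; bid 23 gives 4 > 0. Violating.
Others bid (6, 6, 10, 6): truth gives 0; bid 13 gives 4 > 0. Violating.
Others bid (6, 6, 13, 6): truth gives 0; bid 23 gives 4 > 0. Violating.
Others bid (6, 6, 6, 6): truth gives 4; no alternative beats it.
Others bid (6, 6, 6, 23): truth gives 0; no alternative beats it.
(Checking all 256 profiles: 8 have a profitable deviation, 248 do not.)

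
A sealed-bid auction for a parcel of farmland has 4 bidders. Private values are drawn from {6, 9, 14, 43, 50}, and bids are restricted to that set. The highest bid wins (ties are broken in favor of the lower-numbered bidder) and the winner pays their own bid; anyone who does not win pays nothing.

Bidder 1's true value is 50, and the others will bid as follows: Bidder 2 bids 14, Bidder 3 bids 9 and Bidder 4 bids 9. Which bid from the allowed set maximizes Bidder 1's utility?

Bid 6: loses, pays 0, utility 0.
Bid 9: loses, pays 0, utility 0.
Bid 14: wins, pays 14, utility 50 - 14 = 36.
Bid 43: wins, pays 43, utility 50 - 43 = 7.
Bid 50: wins, pays 50, utility 50 - 50 = 0.
The best choice is 14 with utility 36.

14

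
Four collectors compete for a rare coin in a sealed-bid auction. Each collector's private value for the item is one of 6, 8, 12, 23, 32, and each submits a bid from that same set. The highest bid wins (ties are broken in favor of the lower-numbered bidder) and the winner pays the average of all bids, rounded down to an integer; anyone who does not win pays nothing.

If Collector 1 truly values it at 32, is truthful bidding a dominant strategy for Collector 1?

Consider the case where Collector 2 bids 6, Collector 3 bids 6 and Collector 4 bids 6.
Truthful bid 32: wins, pays 12, utility 32 - 12 = 20.
Bid 6 instead: wins, pays 6, utility 32 - 6 = 26.
Since 26 > 20, bidding 6 is strictly better here, so truthful bidding is not dominant.

No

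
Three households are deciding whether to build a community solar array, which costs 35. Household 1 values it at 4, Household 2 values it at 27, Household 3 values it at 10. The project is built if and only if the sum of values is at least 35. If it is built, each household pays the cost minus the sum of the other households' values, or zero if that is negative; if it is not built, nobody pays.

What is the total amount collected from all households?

Total value 41 ≥ cost 35, so it is built.
Household 1: others sum to 37; max(0, 35 - 37) = 0.
Household 2: others sum to 14; max(0, 35 - 14) = 21.
Household 3: others sum to 31; max(0, 35 - 31) = 4.
Total collected = 0 + 21 + 4 = 25.

25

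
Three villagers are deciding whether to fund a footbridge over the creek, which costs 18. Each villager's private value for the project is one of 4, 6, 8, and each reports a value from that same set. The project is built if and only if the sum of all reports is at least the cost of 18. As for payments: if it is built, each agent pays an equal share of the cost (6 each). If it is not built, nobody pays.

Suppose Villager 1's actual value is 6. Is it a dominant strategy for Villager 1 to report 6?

Yes

Check each profile of the others' reports and compare truth against every alternative report.
Others report (4, 4): truth gives 0, best alternative gives 0.
Others report (4, 6): truth gives 0, best alternative gives 0.
Others report (4, 8): truth gives 0, best alternative gives 0.
Others report (6, 4): truth gives 0, best alternative gives 0.
Others report (6, 6): truth gives 0, best alternative gives 0.
Others report (6, 8): truth gives 0, best alternative gives 0.
(Remaining 3 profiles checked similarly; truth is weakly best in each.)
In every case the truthful report is at least as good as any alternative, so it is a dominant strategy.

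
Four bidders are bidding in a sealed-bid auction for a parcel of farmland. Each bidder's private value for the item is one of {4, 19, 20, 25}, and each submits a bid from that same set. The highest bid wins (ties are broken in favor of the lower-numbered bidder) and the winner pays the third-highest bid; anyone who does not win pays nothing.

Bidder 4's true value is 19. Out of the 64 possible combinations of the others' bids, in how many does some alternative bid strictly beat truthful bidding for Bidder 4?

6

Others bid (4, 4, 19): truth gives 0; bid 20 gives 15 > 0. Violating.
Others bid (4, 4, 20): truth gives 0; bid 25 gives 15 > 0. Violating.
Others bid (4, 19, 4): truth gives 0; bid 20 gives 15 > 0. Violating.
Others bid (4, 20, 4): truth gives 0; bid 25 gives 15 > 0. Violating.
Others bid (4, 4, 4): truth gives 15; no alternative beats it.
Others bid (4, 4, 25): truth gives 0; no alternative beats it.
(Checking all 64 profiles: 6 have a profitable deviation, 58 do not.)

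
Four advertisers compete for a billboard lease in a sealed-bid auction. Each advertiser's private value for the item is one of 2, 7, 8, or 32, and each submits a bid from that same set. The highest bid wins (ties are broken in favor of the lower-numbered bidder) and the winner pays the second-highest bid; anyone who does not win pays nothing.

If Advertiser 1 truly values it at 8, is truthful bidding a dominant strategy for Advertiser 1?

Check each profile of the others' bids and compare truth against every alternative bid.
Others bid (2, 2, 2): truth gives 6, best alternative gives 6.
Others bid (2, 2, 7): truth gives 1, best alternative gives 1.
Others bid (2, 7, 2): truth gives 1, best alternative gives 1.
Others bid (2, 7, 7): truth gives 1, best alternative gives 1.
Others bid (7, 2, 2): truth gives 1, best alternative gives 1.
Others bid (7, 2, 7): truth gives 1, best alternative gives 1.
(Remaining 58 profiles checked similarly; truth is weakly best in each.)
In every case the truthful bid is at least as good as any alternative, so it is a dominant strategy.

Yes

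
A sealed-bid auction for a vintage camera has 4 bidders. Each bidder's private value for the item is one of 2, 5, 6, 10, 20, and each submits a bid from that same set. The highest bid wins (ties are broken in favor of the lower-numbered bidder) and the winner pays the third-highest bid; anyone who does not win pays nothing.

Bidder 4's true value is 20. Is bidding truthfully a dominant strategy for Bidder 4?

Check each profile of the others' bids and compare truth against every alternative bid.
Others bid (2, 2, 10): truth gives 18, best alternative gives 0.
Others bid (2, 10, 2): truth gives 18, best alternative gives 0.
Others bid (10, 2, 2): truth gives 18, best alternative gives 0.
Others bid (2, 5, 10): truth gives 15, best alternative gives 0.
Others bid (2, 10, 5): truth gives 15, best alternative gives 0.
Others bid (5, 2, 10): truth gives 15, best alternative gives 0.
(Remaining 119 profiles checked similarly; truth is weakly best in each.)
In every case the truthful bid is at least as good as any alternative, so it is a dominant strategy.

Yes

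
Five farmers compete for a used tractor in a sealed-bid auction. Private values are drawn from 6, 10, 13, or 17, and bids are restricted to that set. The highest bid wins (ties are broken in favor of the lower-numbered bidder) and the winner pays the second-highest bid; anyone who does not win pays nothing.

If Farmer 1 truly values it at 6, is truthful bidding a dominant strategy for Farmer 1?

Check each profile of the others' bids and compare truth against every alternative bid.
Others bid (6, 6, 6, 10): truth gives 0, best alternative gives -4.
Others bid (6, 6, 10, 6): truth gives 0, best alternative gives -4.
Others bid (6, 6, 10, 10): truth gives 0, best alternative gives -4.
Others bid (6, 10, 6, 6): truth gives 0, best alternative gives -4.
Others bid (6, 10, 6, 10): truth gives 0, best alternative gives -4.
Others bid (6, 10, 10, 6): truth gives 0, best alternative gives -4.
(Remaining 250 profiles checked similarly; truth is weakly best in each.)
In every case the truthful bid is at least as good as any alternative, so it is a dominant strategy.

Yes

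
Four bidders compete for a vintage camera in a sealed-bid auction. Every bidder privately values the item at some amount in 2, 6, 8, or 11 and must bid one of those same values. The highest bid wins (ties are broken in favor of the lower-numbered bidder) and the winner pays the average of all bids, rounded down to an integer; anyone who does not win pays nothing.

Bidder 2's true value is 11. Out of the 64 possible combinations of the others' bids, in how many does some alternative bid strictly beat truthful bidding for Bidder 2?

10

Others bid (2, 2, 2): truth gives 7; bid 6 gives 8 > 7. Violating.
Others bid (2, 2, 6): truth gives 6; bid 6 gives 7 > 6. Violating.
Others bid (2, 6, 2): truth gives 6; bid 6 gives 7 > 6. Violating.
Others bid (2, 6, 6): truth gives 5; bid 6 gives 6 > 5. Violating.
Others bid (2, 2, 8): truth gives 6; no alternative beats it.
Others bid (2, 2, 11): truth gives 5; no alternative beats it.
(Checking all 64 profiles: 10 have a profitable deviation, 54 do not.)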